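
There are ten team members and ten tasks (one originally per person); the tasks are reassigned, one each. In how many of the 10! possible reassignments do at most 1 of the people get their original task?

# with exactly i fixed is C(10,i)·!(10-i); sum over i=0..1:
  i=0: C(10,0)·!10 = 1·1334961 = 1334961
  i=1: C(10,1)·!9 = 10·133496 = 1334960
Total = 2669921.

2669921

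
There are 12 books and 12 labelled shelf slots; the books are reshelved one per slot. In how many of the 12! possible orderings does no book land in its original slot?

176214841

The number of derangements of 12 is !12 = Σ_{k=0}^{12} (-1)^k·12!/k!
= 12! - 12!/1! + 12!/2! - 12!/3! + 12!/4! - 12!/5! + 12!/6! - 12!/7! + 12!/8! - 12!/9! + 12!/10! - 12!/11! + 12!/12!
= 479001600 - 479001600 + 239500800 - 79833600 + 19958400 - 3991680 + 665280 - 95040 + 11880 - 1320 + 132 - 12 + 1
= 176214841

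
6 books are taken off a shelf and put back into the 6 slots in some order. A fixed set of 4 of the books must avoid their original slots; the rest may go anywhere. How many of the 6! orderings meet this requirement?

362

Let A_j be the event that the j-th constrained one is fixed. By inclusion-exclusion over the 4 events:
Σ_{j=0}^{4} (-1)^j C(4,j)(6-j)!
= C(4,0)·6! - C(4,1)·5! + C(4,2)·4! - C(4,3)·3! + C(4,4)·2!
= 720 - 480 + 144 - 24 + 2
= 362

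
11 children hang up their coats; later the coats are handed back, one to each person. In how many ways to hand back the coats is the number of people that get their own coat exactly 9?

55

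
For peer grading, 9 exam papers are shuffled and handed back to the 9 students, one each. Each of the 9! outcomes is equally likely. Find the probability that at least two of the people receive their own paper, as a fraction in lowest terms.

95887/362880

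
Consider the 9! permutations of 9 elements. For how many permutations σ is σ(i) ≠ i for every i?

133496

Use !n = n·!(n-1) + (-1)^n.
!9 = 9·14833 - 1 = 133496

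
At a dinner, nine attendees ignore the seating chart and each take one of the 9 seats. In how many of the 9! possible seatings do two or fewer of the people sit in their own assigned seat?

333737

Sum C(9,i)·!(9-i) for i = 0..2:
  i=0: C(9,0)·!9 = 1·133496 = 133496
  i=1: C(9,1)·!8 = 9·14833 = 133497
  i=2: C(9,2)·!7 = 36·1854 = 66744
Total = 333737.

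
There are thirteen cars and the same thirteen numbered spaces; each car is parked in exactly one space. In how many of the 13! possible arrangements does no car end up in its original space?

!13 = 13! · Σ_{k=0}^{13} (-1)^k/k!
= 13! - 13!/1! + 13!/2! - 13!/3! + 13!/4! - 13!/5! + 13!/6! - 13!/7! + 13!/8! - 13!/9! + 13!/10! - 13!/11! + 13!/12! - 13!/13!
= 6227020800 - 6227020800 + 3113510400 - 1037836800 + 259459200 - 51891840 + 8648640 - 1235520 + 154440 - 17160 + 1716 - 156 + 13 - 1
= 2290792932

2290792932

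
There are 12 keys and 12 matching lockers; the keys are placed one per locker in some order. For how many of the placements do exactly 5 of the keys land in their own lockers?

1468368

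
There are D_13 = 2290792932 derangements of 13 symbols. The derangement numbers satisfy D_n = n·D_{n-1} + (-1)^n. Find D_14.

32071101049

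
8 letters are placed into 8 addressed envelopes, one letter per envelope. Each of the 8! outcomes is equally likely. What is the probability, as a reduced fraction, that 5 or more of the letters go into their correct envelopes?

47/13440

Favorable outcomes: Σ_{i≥5} C(8,i)·!(8-i) = 56·2 + 28·1 + 8·0 + 1·1 = 141.
Total outcomes: 8! = 40320.
Probability = 141/40320 = 47/13440.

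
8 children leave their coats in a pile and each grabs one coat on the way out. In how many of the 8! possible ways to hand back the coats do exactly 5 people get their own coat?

112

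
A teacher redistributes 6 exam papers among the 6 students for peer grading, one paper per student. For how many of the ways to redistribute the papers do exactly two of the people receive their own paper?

Pick the 2 fixed positions: C(6,2) = 15 ways.
The remaining 4 must be deranged: !4 = 9.
Total: 15 × 9 = 135.

135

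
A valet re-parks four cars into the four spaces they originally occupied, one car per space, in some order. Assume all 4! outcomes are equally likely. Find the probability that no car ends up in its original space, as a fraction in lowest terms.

Favorable outcomes: !4 = 9.
Total outcomes: 4! = 24.
Probability = 9/24 = 3/8.

3/8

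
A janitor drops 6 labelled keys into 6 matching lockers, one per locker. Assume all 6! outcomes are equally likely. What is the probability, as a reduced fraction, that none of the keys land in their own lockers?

53/144

Favorable outcomes: !6 = 265.
Total outcomes: 6! = 720.
Probability = 265/720 = 53/144.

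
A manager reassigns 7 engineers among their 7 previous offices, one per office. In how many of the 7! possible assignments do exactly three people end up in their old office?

Pick the 3 fixed positions: C(7,3) = 35 ways.
The other 4 form a derangement: !4 = 9.
Total: 35 × 9 = 315.

315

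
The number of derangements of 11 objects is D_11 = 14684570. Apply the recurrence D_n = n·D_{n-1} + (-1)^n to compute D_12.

D_12 = 12·14684570 + 1 = 176214841.

176214841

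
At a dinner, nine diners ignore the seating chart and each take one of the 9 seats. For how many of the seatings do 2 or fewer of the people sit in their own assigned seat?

333737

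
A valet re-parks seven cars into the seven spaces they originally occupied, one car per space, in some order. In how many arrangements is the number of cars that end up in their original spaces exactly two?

924

Choose which 2 of the 7 are fixed: C(7,2) = 21.
The remaining 5 must be deranged: !5 = 44.
Total: 21 × 44 = 924.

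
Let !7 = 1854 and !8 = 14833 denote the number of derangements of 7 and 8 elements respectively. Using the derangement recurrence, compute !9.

133496

!9 = (9-1)·(!8 + !7) = 8·(14833 + 1854) = 8·16687 = 133496.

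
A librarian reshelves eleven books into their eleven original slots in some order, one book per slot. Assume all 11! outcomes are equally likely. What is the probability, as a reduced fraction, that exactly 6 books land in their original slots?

11/21600

Favorable outcomes: C(11,6)·!5 = 462·44 = 20328.
Total outcomes: 11! = 39916800.
Probability = 20328/39916800 = 11/21600.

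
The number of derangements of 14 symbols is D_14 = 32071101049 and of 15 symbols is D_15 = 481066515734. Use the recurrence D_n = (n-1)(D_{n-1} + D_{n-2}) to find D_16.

7697064251745

D_16 = (16-1)·(D_15 + D_14) = 15·(481066515734 + 32071101049) = 15·513137616783 = 7697064251745.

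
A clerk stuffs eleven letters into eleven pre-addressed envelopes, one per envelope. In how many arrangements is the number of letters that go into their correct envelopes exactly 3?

Pick the 3 fixed positions: C(11,3) = 165 ways.
The remaining 8 must be deranged: !8 = 14833.
Total: 165 × 14833 = 2447445.

2447445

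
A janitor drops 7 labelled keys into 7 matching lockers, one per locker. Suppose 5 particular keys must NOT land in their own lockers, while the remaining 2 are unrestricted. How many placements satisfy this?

Let A_j be the event that the j-th constrained one is fixed. By inclusion-exclusion over the 5 events:
Σ_{j=0}^{5} (-1)^j C(5,j)(7-j)!
= C(5,0)·7! - C(5,1)·6! + C(5,2)·5! - C(5,3)·4! + C(5,4)·3! - C(5,5)·2!
= 5040 - 3600 + 1200 - 240 + 30 - 2
= 2428

2428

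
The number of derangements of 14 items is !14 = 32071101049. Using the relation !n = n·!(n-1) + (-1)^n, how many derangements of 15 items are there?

!15 = 15·32071101049 - 1 = 481066515734.

481066515734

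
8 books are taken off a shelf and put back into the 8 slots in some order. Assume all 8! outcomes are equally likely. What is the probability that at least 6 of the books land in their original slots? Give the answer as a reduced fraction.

Favorable outcomes: Σ_{i≥6} C(8,i)·!(8-i) = 28·1 + 8·0 + 1·1 = 29.
Total outcomes: 8! = 40320.
Probability = 29/40320 = 29/40320.

29/40320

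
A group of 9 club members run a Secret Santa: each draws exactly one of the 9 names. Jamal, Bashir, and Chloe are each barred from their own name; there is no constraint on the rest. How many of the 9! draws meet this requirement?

Inclusion-exclusion on the 3 forbidden self-matches:
Σ_{j=0}^{3} (-1)^j C(3,j)(9-j)!
= C(3,0)·9! - C(3,1)·8! + C(3,2)·7! - C(3,3)·6!
= 362880 - 120960 + 15120 - 720
= 256320

256320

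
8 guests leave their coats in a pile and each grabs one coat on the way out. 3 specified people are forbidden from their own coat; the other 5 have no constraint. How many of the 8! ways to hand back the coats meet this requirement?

Let A_j be the event that the j-th constrained one is fixed. By inclusion-exclusion over the 3 events:
Σ_{j=0}^{3} (-1)^j C(3,j)(8-j)!
= C(3,0)·8! - C(3,1)·7! + C(3,2)·6! - C(3,3)·5!
= 40320 - 15120 + 2160 - 120
= 27240

27240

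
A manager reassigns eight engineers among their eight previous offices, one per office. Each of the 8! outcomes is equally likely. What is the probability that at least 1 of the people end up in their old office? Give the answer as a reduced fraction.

3641/5760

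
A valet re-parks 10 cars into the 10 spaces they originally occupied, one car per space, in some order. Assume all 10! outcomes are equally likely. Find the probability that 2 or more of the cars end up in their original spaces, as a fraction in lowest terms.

Favorable outcomes: Σ_{i≥2} C(10,i)·!(10-i) = 45·14833 + 120·1854 + 210·265 + 252·44 + 210·9 + 120·2 + 45·1 + 10·0 + 1·1 = 958879.
Total outcomes: 10! = 3628800.
Probability = 958879/3628800 = 958879/3628800.

958879/3628800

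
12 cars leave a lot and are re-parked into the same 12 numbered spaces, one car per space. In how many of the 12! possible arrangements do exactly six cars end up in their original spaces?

244860

Pick the 6 fixed positions: C(12,6) = 924 ways.
The remaining 6 must be deranged: !6 = 265.
Total: 924 × 265 = 244860.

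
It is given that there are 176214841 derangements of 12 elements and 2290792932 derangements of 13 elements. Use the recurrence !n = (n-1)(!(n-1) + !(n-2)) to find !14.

32071101049

!14 = (14-1)·(!13 + !12) = 13·(2290792932 + 176214841) = 13·2467007773 = 32071101049.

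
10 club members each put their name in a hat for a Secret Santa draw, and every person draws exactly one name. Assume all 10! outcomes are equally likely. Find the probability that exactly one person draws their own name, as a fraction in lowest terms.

16687/45360

Favorable outcomes: C(10,1)·!9 = 10·133496 = 1334960.
Total outcomes: 10! = 3628800.
Probability = 1334960/3628800 = 16687/45360.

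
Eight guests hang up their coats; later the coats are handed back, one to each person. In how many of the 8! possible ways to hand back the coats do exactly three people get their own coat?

Choose which 3 of the 8 are fixed: C(8,3) = 56.
The remaining 5 must be deranged: !5 = 44.
Total: 56 × 44 = 2464.

2464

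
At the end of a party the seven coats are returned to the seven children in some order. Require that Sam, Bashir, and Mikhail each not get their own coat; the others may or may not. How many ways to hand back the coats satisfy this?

3216

Inclusion-exclusion on the 3 forbidden self-matches:
Σ_{j=0}^{3} (-1)^j C(3,j)(7-j)!
= C(3,0)·7! - C(3,1)·6! + C(3,2)·5! - C(3,3)·4!
= 5040 - 2160 + 360 - 24
= 3216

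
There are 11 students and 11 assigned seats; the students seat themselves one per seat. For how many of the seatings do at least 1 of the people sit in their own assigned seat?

25232230

# with exactly i fixed is C(11,i)·!(11-i); sum over i=1..11:
  i=1: C(11,1)·!10 = 11·1334961 = 14684571
  i=2: C(11,2)·!9 = 55·133496 = 7342280
  i=3: C(11,3)·!8 = 165·14833 = 2447445
  i=4: C(11,4)·!7 = 330·1854 = 611820
  i=5: C(11,5)·!6 = 462·265 = 122430
  i=6: C(11,6)·!5 = 462·44 = 20328
  i=7: C(11,7)·!4 = 330·9 = 2970
  i=8: C(11,8)·!3 = 165·2 = 330
  i=9: C(11,9)·!2 = 55·1 = 55
  i=10: C(11,10)·!1 = 11·0 = 0
  i=11: C(11,11)·!0 = 1·1 = 1
Total = 25232230.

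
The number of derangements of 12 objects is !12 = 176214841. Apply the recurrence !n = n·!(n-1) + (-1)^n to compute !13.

2290792932

!13 = 13·176214841 - 1 = 2290792932.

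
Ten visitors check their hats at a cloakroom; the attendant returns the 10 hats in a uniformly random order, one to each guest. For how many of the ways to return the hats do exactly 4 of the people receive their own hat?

55650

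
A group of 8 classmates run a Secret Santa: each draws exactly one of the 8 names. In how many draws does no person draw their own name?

Recurrence: !8 = 8·!7 + (-1)^8.
!8 = 8·1854 + 1 = 14833

14833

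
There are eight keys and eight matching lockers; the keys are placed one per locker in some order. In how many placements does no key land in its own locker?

14833

Recurrence: !8 = 8·!7 + (-1)^8.
!8 = 8·1854 + 1 = 14833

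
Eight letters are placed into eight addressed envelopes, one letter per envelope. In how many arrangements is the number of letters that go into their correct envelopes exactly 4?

Pick the 4 fixed positions: C(8,4) = 70 ways.
The other 4 form a derangement: !4 = 9.
Total: 70 × 9 = 630.

630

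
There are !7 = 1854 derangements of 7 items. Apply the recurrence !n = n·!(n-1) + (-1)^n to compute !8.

14833

!8 = 8·1854 + 1 = 14833.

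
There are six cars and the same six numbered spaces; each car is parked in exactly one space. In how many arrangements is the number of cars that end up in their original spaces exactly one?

Pick the single fixed position: C(6,1) = 6 ways.
The remaining 5 must be deranged: !5 = 44.
Total: 6 × 44 = 264.

264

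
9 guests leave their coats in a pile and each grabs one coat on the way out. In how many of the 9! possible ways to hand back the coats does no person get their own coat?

133496

!9 is the nearest integer to 9!/e.
9! = 362880, and 362880/e ≈ 133496.09, so !9 = 133496.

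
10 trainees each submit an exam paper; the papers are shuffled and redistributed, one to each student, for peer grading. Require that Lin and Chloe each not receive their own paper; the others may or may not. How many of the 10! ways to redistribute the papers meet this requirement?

Let A_j be the event that the j-th constrained one is fixed. By inclusion-exclusion over the 2 events:
Σ_{j=0}^{2} (-1)^j C(2,j)(10-j)!
= C(2,0)·10! - C(2,1)·9! + C(2,2)·8!
= 3628800 - 725760 + 40320
= 2943360

2943360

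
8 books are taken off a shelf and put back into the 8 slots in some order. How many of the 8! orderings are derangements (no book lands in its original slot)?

The number of derangements of 8 is !8 = Σ_{k=0}^{8} (-1)^k·8!/k!
= 8! - 8!/1! + 8!/2! - 8!/3! + 8!/4! - 8!/5! + 8!/6! - 8!/7! + 8!/8!
= 40320 - 40320 + 20160 - 6720 + 1680 - 336 + 56 - 8 + 1
= 14833

14833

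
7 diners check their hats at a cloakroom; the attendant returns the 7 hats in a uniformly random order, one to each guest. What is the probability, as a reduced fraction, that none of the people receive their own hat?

103/280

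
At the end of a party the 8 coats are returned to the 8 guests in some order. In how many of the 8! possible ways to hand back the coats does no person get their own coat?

14833

Recurrence: !8 = 8·!7 + (-1)^8.
!8 = 8·1854 + 1 = 14833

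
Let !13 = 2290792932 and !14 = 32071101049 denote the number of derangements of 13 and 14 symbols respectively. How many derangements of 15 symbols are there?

481066515734

!15 = (15-1)·(!14 + !13) = 14·(32071101049 + 2290792932) = 14·34361893981 = 481066515734.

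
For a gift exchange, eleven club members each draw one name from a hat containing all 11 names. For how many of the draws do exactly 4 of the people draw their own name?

611820

Pick the 4 fixed positions: C(11,4) = 330 ways.
The remaining 7 must be deranged: !7 = 1854.
Total: 330 × 1854 = 611820.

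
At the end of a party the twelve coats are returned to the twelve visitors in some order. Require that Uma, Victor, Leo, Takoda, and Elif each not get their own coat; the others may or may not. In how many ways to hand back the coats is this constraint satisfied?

Let A_j be the event that the j-th constrained one is fixed. By inclusion-exclusion over the 5 events:
Σ_{j=0}^{5} (-1)^j C(5,j)(12-j)!
= C(5,0)·12! - C(5,1)·11! + C(5,2)·10! - C(5,3)·9! + C(5,4)·8! - C(5,5)·7!
= 479001600 - 199584000 + 36288000 - 3628800 + 201600 - 5040
= 312273360

312273360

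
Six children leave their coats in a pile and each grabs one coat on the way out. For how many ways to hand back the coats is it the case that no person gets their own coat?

265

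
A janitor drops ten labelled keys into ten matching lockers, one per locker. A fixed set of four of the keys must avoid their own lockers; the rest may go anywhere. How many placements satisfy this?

Inclusion-exclusion on the 4 forbidden self-matches:
Σ_{j=0}^{4} (-1)^j C(4,j)(10-j)!
= C(4,0)·10! - C(4,1)·9! + C(4,2)·8! - C(4,3)·7! + C(4,4)·6!
= 3628800 - 1451520 + 241920 - 20160 + 720
= 2399760

2399760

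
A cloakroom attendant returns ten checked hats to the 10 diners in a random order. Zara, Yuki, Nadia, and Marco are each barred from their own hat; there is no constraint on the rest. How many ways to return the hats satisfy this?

2399760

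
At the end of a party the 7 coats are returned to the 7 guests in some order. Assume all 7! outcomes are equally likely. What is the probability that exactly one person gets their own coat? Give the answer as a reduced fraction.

53/144

Favorable outcomes: C(7,1)·!6 = 7·265 = 1855.
Total outcomes: 7! = 5040.
Probability = 1855/5040 = 53/144.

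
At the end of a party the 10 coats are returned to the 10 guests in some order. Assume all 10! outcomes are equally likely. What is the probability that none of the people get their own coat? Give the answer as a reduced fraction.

16481/44800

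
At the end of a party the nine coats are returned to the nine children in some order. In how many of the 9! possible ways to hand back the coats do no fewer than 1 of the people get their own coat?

# with exactly i fixed is C(9,i)·!(9-i); sum over i=1..9:
  i=1: C(9,1)·!8 = 9·14833 = 133497
  i=2: C(9,2)·!7 = 36·1854 = 66744
  i=3: C(9,3)·!6 = 84·265 = 22260
  i=4: C(9,4)·!5 = 126·44 = 5544
  i=5: C(9,5)·!4 = 126·9 = 1134
  i=6: C(9,6)·!3 = 84·2 = 168
  i=7: C(9,7)·!2 = 36·1 = 36
  i=8: C(9,8)·!1 = 9·0 = 0
  i=9: C(9,9)·!0 = 1·1 = 1
Total = 229384.

229384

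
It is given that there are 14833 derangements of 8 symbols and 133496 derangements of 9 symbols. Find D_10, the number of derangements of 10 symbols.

D_10 = (10-1)·(D_9 + D_8) = 9·(133496 + 14833) = 9·148329 = 1334961.

1334961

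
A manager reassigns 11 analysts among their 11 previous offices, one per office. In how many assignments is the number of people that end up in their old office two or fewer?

# with exactly i fixed is C(11,i)·!(11-i); sum over i=0..2:
  i=0: C(11,0)·!11 = 1·14684570 = 14684570
  i=1: C(11,1)·!10 = 11·1334961 = 14684571
  i=2: C(11,2)·!9 = 55·133496 = 7342280
Total = 36711421.

36711421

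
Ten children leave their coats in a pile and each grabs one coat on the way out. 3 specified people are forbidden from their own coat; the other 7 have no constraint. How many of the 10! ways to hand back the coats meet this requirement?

2656080

Inclusion-exclusion on the 3 forbidden self-matches:
Σ_{j=0}^{3} (-1)^j C(3,j)(10-j)!
= C(3,0)·10! - C(3,1)·9! + C(3,2)·8! - C(3,3)·7!
= 3628800 - 1088640 + 120960 - 5040
= 2656080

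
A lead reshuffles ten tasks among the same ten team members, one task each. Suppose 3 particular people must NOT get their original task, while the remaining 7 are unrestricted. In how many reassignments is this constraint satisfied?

2656080

Inclusion-exclusion on the 3 forbidden self-matches:
Σ_{j=0}^{3} (-1)^j C(3,j)(10-j)!
= C(3,0)·10! - C(3,1)·9! + C(3,2)·8! - C(3,3)·7!
= 3628800 - 1088640 + 120960 - 5040
= 2656080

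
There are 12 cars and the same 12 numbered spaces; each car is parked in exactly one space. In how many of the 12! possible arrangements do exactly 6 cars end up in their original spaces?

244860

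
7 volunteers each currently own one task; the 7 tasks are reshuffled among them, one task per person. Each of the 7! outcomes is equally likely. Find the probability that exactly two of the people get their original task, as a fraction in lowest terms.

Favorable outcomes: C(7,2)·!5 = 21·44 = 924.
Total outcomes: 7! = 5040.
Probability = 924/5040 = 11/60.

11/60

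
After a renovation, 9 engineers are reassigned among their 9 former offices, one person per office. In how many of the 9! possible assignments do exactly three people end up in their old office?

Pick the 3 fixed positions: C(9,3) = 84 ways.
The remaining 6 must be deranged: !6 = 265.
Total: 84 × 265 = 22260.

22260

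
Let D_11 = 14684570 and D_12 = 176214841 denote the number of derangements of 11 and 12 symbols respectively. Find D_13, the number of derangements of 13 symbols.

D_13 = (13-1)·(D_12 + D_11) = 12·(176214841 + 14684570) = 12·190899411 = 2290792932.

2290792932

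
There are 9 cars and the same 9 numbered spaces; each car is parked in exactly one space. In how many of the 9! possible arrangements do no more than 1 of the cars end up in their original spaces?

266993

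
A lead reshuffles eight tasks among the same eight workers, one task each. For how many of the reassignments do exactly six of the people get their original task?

Choose which 6 of the 8 are fixed: C(8,6) = 28.
The other 2 form a derangement: !2 = 1.
Total: 28 × 1 = 28.

28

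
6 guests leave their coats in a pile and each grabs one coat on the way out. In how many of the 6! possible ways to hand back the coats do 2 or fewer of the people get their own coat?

664

Sum C(6,i)·!(6-i) for i = 0..2:
  i=0: C(6,0)·!6 = 1·265 = 265
  i=1: C(6,1)·!5 = 6·44 = 264
  i=2: C(6,2)·!4 = 15·9 = 135
Total = 664.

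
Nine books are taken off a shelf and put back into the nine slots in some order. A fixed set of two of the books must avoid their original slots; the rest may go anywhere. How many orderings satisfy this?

287280

Let A_j be the event that the j-th constrained one is fixed. By inclusion-exclusion over the 2 events:
Σ_{j=0}^{2} (-1)^j C(2,j)(9-j)!
= C(2,0)·9! - C(2,1)·8! + C(2,2)·7!
= 362880 - 80640 + 5040
= 287280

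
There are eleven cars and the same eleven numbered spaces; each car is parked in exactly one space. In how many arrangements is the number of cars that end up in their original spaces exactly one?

14684571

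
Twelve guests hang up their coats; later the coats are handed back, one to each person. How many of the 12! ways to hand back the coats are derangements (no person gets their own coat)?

176214841

!12 = 12! · Σ_{k=0}^{12} (-1)^k/k!
= 12! - 12!/1! + 12!/2! - 12!/3! + 12!/4! - 12!/5! + 12!/6! - 12!/7! + 12!/8! - 12!/9! + 12!/10! - 12!/11! + 12!/12!
= 479001600 - 479001600 + 239500800 - 79833600 + 19958400 - 3991680 + 665280 - 95040 + 11880 - 1320 + 132 - 12 + 1
= 176214841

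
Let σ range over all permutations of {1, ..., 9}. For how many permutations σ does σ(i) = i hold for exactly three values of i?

22260

Choose which 3 of the 9 are fixed: C(9,3) = 84.
The remaining 6 must be deranged: !6 = 265.
Total: 84 × 265 = 22260.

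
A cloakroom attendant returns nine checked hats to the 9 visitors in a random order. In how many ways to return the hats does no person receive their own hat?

133496

Use !n = (n-1)(!(n-1) + !(n-2)).
!9 = 8·(14833 + 1854) = 8·16687 = 133496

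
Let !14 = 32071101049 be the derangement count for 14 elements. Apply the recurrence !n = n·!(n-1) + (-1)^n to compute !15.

481066515734

!15 = 15·32071101049 - 1 = 481066515734.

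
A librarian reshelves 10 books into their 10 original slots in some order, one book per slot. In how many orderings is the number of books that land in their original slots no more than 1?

2669921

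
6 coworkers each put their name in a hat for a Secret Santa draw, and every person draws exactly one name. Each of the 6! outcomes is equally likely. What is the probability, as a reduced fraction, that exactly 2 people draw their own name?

3/16

Favorable outcomes: C(6,2)·!4 = 15·9 = 135.
Total outcomes: 6! = 720.
Probability = 135/720 = 3/16.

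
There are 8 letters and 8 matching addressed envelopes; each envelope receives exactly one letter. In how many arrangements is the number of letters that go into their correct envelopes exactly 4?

630

Pick the 4 fixed positions: C(8,4) = 70 ways.
The remaining 4 must be deranged: !4 = 9.
Total: 70 × 9 = 630.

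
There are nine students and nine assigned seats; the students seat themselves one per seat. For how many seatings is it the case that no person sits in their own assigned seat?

133496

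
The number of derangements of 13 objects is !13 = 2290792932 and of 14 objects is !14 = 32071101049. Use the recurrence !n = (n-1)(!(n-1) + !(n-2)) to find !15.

481066515734

!15 = (15-1)·(!14 + !13) = 14·(32071101049 + 2290792932) = 14·34361893981 = 481066515734.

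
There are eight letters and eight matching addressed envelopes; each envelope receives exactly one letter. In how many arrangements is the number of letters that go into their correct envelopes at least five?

# with exactly i fixed is C(8,i)·!(8-i); sum over i=5..8:
  i=5: C(8,5)·!3 = 56·2 = 112
  i=6: C(8,6)·!2 = 28·1 = 28
  i=7: C(8,7)·!1 = 8·0 = 0
  i=8: C(8,8)·!0 = 1·1 = 1
Total = 141.

141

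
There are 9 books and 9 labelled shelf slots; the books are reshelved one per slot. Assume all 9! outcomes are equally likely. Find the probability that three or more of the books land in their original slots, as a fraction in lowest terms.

Favorable outcomes: Σ_{i≥3} C(9,i)·!(9-i) = 84·265 + 126·44 + 126·9 + 84·2 + 36·1 + 9·0 + 1·1 = 29143.
Total outcomes: 9! = 362880.
Probability = 29143/362880 = 29143/362880.

29143/362880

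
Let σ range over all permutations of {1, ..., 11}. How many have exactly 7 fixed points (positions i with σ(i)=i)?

2970

Pick the 7 fixed positions: C(11,7) = 330 ways.
The other 4 form a derangement: !4 = 9.
Total: 330 × 9 = 2970.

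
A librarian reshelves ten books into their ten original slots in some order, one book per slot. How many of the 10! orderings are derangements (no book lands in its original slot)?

1334961

!10 is the nearest integer to 10!/e.
10! = 3628800, and 3628800/e ≈ 1334960.92, so !10 = 1334961.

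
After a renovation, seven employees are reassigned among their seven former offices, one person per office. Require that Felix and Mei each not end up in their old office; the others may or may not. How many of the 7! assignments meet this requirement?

Inclusion-exclusion on the 2 forbidden self-matches:
Σ_{j=0}^{2} (-1)^j C(2,j)(7-j)!
= C(2,0)·7! - C(2,1)·6! + C(2,2)·5!
= 5040 - 1440 + 120
= 3720

3720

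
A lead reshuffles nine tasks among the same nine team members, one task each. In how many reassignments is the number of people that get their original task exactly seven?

Choose which 7 of the 9 are fixed: C(9,7) = 36.
The remaining 2 must be deranged: !2 = 1.
Total: 36 × 1 = 36.

36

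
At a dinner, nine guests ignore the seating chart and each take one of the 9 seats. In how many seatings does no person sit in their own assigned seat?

133496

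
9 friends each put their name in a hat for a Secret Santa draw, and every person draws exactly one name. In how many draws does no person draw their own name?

The subfactorial !9 = [9!/e] (nearest integer).
9! = 362880, and 362880/e ≈ 133496.09, so !9 = 133496.

133496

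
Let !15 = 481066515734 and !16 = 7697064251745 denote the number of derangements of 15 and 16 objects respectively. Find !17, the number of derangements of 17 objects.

130850092279664

!17 = (17-1)·(!16 + !15) = 16·(7697064251745 + 481066515734) = 16·8178130767479 = 130850092279664.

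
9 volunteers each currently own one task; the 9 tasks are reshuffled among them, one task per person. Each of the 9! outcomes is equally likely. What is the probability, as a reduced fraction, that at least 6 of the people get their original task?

41/72576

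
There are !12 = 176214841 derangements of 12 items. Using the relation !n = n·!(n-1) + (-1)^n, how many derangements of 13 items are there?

2290792932

!13 = 13·176214841 - 1 = 2290792932.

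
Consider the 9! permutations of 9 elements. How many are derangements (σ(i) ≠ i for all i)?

Recurrence: !9 = 8·(!8 + !7).
!9 = 8·(14833 + 1854) = 8·16687 = 133496

133496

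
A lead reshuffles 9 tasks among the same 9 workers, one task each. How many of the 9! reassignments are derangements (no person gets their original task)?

133496

Use !n = (n-1)(!(n-1) + !(n-2)).
!9 = 8·(14833 + 1854) = 8·16687 = 133496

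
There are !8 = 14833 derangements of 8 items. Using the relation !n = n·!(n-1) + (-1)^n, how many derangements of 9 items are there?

!9 = 9·14833 - 1 = 133496.

133496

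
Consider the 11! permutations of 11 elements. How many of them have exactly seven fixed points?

2970

Pick the 7 fixed positions: C(11,7) = 330 ways.
The remaining 4 must be deranged: !4 = 9.
Total: 330 × 9 = 2970.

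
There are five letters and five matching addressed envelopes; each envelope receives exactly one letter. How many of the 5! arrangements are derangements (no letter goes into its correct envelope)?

!5 = 5! · Σ_{k=0}^{5} (-1)^k/k!
= 5! - 5!/1! + 5!/2! - 5!/3! + 5!/4! - 5!/5!
= 120 - 120 + 60 - 20 + 5 - 1
= 44

44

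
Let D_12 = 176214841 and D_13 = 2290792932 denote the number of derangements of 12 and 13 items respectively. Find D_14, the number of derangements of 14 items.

32071101049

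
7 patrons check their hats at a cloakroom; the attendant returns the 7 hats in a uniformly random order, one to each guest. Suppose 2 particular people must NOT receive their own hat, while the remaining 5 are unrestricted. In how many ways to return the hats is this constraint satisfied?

3720

Inclusion-exclusion on the 2 forbidden self-matches:
Σ_{j=0}^{2} (-1)^j C(2,j)(7-j)!
= C(2,0)·7! - C(2,1)·6! + C(2,2)·5!
= 5040 - 1440 + 120
= 3720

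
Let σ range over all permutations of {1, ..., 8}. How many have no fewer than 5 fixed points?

141

# with exactly i fixed is C(8,i)·!(8-i); sum over i=5..8:
  i=5: C(8,5)·!3 = 56·2 = 112
  i=6: C(8,6)·!2 = 28·1 = 28
  i=7: C(8,7)·!1 = 8·0 = 0
  i=8: C(8,8)·!0 = 1·1 = 1
Total = 141.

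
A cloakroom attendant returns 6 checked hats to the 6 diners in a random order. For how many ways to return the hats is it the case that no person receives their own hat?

265

Use !n = (n-1)(!(n-1) + !(n-2)).
!6 = 5·(44 + 9) = 5·53 = 265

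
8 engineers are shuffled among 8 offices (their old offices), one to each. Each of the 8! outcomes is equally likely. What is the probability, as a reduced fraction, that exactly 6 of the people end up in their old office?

1/1440

Favorable outcomes: C(8,6)·!2 = 28·1 = 28.
Total outcomes: 8! = 40320.
Probability = 28/40320 = 1/1440.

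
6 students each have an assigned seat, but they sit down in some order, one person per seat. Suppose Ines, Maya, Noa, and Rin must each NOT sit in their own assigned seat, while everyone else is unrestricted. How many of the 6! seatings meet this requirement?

Inclusion-exclusion on the 4 forbidden self-matches:
Σ_{j=0}^{4} (-1)^j C(4,j)(6-j)!
= C(4,0)·6! - C(4,1)·5! + C(4,2)·4! - C(4,3)·3! + C(4,4)·2!
= 720 - 480 + 144 - 24 + 2
= 362

362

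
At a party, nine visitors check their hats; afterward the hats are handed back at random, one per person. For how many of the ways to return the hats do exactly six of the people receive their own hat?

Pick the 6 fixed positions: C(9,6) = 84 ways.
The remaining 3 must be deranged: !3 = 2.
Total: 84 × 2 = 168.

168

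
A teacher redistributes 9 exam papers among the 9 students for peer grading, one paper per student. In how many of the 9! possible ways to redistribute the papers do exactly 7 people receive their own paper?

Choose which 7 of the 9 are fixed: C(9,7) = 36.
The remaining 2 must be deranged: !2 = 1.
Total: 36 × 1 = 36.

36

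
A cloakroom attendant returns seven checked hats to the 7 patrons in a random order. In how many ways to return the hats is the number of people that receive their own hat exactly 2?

924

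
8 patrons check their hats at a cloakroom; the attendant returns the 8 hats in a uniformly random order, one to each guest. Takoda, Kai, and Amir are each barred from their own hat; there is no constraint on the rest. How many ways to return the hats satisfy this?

27240

Let A_j be the event that the j-th constrained one is fixed. By inclusion-exclusion over the 3 events:
Σ_{j=0}^{3} (-1)^j C(3,j)(8-j)!
= C(3,0)·8! - C(3,1)·7! + C(3,2)·6! - C(3,3)·5!
= 40320 - 15120 + 2160 - 120
= 27240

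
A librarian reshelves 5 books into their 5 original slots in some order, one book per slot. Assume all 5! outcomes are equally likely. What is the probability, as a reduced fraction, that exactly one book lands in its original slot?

3/8

Favorable outcomes: C(5,1)·!4 = 5·9 = 45.
Total outcomes: 5! = 120.
Probability = 45/120 = 3/8.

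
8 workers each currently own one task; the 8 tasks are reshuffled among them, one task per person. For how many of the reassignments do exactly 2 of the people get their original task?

7420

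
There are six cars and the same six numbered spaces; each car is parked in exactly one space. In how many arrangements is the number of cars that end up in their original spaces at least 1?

455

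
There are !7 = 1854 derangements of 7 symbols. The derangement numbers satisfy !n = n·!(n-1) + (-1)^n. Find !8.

14833

!8 = 8·1854 + 1 = 14833.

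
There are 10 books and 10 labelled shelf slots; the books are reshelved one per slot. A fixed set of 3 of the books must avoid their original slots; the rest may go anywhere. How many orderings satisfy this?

2656080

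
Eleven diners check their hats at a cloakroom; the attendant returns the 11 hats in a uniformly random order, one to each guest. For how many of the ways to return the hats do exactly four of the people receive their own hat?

Pick the 4 fixed positions: C(11,4) = 330 ways.
The other 7 form a derangement: !7 = 1854.
Total: 330 × 1854 = 611820.

611820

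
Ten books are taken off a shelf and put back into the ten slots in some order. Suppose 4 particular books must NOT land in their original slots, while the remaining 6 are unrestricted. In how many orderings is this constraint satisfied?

2399760

Let A_j be the event that the j-th constrained one is fixed. By inclusion-exclusion over the 4 events:
Σ_{j=0}^{4} (-1)^j C(4,j)(10-j)!
= C(4,0)·10! - C(4,1)·9! + C(4,2)·8! - C(4,3)·7! + C(4,4)·6!
= 3628800 - 1451520 + 241920 - 20160 + 720
= 2399760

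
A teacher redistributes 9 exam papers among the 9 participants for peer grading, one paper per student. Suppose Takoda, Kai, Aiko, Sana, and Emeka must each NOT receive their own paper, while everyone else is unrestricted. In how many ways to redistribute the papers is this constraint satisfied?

205056

Let A_j be the event that the j-th constrained one is fixed. By inclusion-exclusion over the 5 events:
Σ_{j=0}^{5} (-1)^j C(5,j)(9-j)!
= C(5,0)·9! - C(5,1)·8! + C(5,2)·7! - C(5,3)·6! + C(5,4)·5! - C(5,5)·4!
= 362880 - 201600 + 50400 - 7200 + 600 - 24
= 205056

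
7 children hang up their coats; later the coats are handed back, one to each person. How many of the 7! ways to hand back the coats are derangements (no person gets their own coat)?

1854

!7 is the nearest integer to 7!/e.
7! = 5040, and 5040/e ≈ 1854.11, so !7 = 1854.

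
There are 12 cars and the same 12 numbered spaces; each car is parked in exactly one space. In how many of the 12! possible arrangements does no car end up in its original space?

176214841

!12 = 12! · Σ_{k=0}^{12} (-1)^k/k!
= 12! - 12!/1! + 12!/2! - 12!/3! + 12!/4! - 12!/5! + 12!/6! - 12!/7! + 12!/8! - 12!/9! + 12!/10! - 12!/11! + 12!/12!
= 479001600 - 479001600 + 239500800 - 79833600 + 19958400 - 3991680 + 665280 - 95040 + 11880 - 1320 + 132 - 12 + 1
= 176214841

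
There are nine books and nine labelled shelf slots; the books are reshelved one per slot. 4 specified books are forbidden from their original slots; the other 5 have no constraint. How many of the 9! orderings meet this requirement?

Let A_j be the event that the j-th constrained one is fixed. By inclusion-exclusion over the 4 events:
Σ_{j=0}^{4} (-1)^j C(4,j)(9-j)!
= C(4,0)·9! - C(4,1)·8! + C(4,2)·7! - C(4,3)·6! + C(4,4)·5!
= 362880 - 161280 + 30240 - 2880 + 120
= 229080

229080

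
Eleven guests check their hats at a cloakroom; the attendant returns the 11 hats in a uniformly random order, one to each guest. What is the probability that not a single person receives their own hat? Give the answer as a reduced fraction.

1468457/3991680

Favorable outcomes: !11 = 14684570.
Total outcomes: 11! = 39916800.
Probability = 14684570/39916800 = 1468457/3991680.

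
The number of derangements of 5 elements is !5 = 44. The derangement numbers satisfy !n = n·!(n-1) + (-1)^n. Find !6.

!6 = 6·44 + 1 = 265.

265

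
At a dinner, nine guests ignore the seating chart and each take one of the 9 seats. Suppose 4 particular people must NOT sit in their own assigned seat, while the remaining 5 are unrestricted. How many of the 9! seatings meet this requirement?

229080

Let A_j be the event that the j-th constrained one is fixed. By inclusion-exclusion over the 4 events:
Σ_{j=0}^{4} (-1)^j C(4,j)(9-j)!
= C(4,0)·9! - C(4,1)·8! + C(4,2)·7! - C(4,3)·6! + C(4,4)·5!
= 362880 - 161280 + 30240 - 2880 + 120
= 229080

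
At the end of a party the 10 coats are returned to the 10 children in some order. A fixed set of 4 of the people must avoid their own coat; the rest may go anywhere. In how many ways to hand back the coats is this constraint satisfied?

2399760

Let A_j be the event that the j-th constrained one is fixed. By inclusion-exclusion over the 4 events:
Σ_{j=0}^{4} (-1)^j C(4,j)(10-j)!
= C(4,0)·10! - C(4,1)·9! + C(4,2)·8! - C(4,3)·7! + C(4,4)·6!
= 3628800 - 1451520 + 241920 - 20160 + 720
= 2399760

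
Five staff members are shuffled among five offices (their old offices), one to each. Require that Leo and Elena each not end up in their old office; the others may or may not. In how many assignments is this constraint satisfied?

78

Let A_j be the event that the j-th constrained one is fixed. By inclusion-exclusion over the 2 events:
Σ_{j=0}^{2} (-1)^j C(2,j)(5-j)!
= C(2,0)·5! - C(2,1)·4! + C(2,2)·3!
= 120 - 48 + 6
= 78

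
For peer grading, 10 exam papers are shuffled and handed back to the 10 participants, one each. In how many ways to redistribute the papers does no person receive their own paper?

1334961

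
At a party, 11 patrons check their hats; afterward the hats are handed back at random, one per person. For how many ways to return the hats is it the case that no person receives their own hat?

14684570

The number of derangements of 11 is !11 = Σ_{k=0}^{11} (-1)^k·11!/k!
= 11! - 11!/1! + 11!/2! - 11!/3! + 11!/4! - 11!/5! + 11!/6! - 11!/7! + 11!/8! - 11!/9! + 11!/10! - 11!/11!
= 39916800 - 39916800 + 19958400 - 6652800 + 1663200 - 332640 + 55440 - 7920 + 990 - 110 + 11 - 1
= 14684570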